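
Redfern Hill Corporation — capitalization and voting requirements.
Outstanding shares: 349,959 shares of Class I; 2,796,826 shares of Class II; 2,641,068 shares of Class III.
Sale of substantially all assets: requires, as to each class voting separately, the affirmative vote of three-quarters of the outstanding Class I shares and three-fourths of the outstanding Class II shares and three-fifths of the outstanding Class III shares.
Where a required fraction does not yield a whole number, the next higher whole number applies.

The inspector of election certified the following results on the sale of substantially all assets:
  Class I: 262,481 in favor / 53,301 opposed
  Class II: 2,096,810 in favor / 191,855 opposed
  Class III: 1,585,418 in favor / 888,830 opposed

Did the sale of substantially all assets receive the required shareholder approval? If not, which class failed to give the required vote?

Not approved — the Class II shares did not give the required vote.

Class I: 3/4 of 349959 = 262469.25, rounded up to 262470; 262,470 required, 262,481 in favor — approved.
Class II: 3/4 of 2796826 = 2097619.50, rounded up to 2097620; 2,097,620 required, 2,096,810 in favor — not approved.
Class III: 3/5 of 2641068 = 1584640.80, rounded up to 1584641; 1,584,641 required, 1,585,418 in favor — approved.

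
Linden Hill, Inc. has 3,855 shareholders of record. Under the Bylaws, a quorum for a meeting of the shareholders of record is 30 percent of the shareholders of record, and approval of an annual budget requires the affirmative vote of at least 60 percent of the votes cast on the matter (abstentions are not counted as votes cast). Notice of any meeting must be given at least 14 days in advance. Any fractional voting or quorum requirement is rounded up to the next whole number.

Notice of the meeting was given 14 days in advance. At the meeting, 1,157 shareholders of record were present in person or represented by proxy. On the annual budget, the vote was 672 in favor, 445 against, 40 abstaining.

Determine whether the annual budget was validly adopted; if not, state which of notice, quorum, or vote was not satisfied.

Notice: 14 days given; 14 required. Satisfied.
Quorum: 30% of 3,855 = 1,156.50, rounded up to 1,157; 1,157 present. Satisfied.
Vote: requires three-fifths of the votes cast (1,157 − 40 abstaining = 1,117); 3/5 of 1117 = 670.20, rounded up to 671, so 671 needed; 672 in favor. Satisfied.

Valid — all requirements satisfied.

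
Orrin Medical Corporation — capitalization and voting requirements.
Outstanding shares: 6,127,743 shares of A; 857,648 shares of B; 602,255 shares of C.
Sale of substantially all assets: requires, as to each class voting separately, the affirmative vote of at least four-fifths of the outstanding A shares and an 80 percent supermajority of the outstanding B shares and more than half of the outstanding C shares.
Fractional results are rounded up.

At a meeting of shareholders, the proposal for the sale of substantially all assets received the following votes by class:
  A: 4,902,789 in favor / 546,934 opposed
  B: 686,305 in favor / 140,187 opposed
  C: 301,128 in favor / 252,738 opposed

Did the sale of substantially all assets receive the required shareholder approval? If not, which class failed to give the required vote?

A: 4/5 of 6127743 = 4902194.40, rounded up to 4902195; 4,902,195 required, 4,902,789 in favor — approved.
B: 4/5 of 857648 = 686118.40, rounded up to 686119; 686,119 required, 686,305 in favor — approved.
C: a majority of 602255 is 301128; 301,128 required, 301,128 in favor — approved.

Approved — every class gave the required vote.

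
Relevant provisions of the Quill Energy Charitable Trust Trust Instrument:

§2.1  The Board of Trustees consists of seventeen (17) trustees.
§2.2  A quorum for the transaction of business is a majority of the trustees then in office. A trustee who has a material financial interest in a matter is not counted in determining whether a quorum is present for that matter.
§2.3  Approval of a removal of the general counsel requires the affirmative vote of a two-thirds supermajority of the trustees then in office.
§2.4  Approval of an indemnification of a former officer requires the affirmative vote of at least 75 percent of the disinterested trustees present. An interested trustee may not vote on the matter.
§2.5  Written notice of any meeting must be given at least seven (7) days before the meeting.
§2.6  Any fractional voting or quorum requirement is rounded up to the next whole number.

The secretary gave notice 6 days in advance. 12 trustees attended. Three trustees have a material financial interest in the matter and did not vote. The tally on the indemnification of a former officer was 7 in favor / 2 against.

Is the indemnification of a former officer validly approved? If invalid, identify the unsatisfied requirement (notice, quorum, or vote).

Notice: 6 days given; 7 required (6 < 7). Not satisfied.
Quorum: 12 present, but the 3 interested trustees do not count, leaving 9. Quorum is 9. Satisfied.
Vote: the indemnification of a former officer requires three-fourths of the disinterested trustees present (12 − 3 = 9). 3/4 of 9 = 6.75, rounded up to 7, so 7 affirmative votes are needed; 7 voted in favor. Satisfied.

Invalid — notice requirement not satisfied.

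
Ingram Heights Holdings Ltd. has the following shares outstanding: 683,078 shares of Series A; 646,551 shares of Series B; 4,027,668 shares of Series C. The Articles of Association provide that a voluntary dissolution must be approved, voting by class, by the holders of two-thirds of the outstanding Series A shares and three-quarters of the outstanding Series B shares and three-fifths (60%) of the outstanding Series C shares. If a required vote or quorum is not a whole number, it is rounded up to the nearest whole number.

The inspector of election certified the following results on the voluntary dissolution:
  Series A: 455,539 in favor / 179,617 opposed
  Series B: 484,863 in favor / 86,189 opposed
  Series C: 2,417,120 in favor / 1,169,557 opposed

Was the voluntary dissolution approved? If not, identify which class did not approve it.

Not approved — the Series B shares did not give the required vote.

Series A: 2/3 of 683078 = 455385.33, rounded up to 455386; 455,386 required, 455,539 in favor — approved.
Series B: 3/4 of 646551 = 484913.25, rounded up to 484914; 484,914 required, 484,863 in favor — not approved.
Series C: 3/5 of 4027668 = 2416600.80, rounded up to 2416601; 2,416,601 required, 2,417,120 in favor — approved.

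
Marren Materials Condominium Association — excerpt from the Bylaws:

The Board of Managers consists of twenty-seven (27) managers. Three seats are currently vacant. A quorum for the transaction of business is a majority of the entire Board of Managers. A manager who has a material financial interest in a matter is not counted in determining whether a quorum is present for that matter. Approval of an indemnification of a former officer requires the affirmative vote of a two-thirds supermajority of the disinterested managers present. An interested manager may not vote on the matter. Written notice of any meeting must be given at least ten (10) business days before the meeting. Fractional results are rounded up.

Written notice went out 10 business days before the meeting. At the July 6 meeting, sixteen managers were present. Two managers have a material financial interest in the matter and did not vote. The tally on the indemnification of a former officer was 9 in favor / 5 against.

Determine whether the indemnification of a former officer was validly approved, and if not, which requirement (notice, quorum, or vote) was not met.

Notice: 10 business days given; 10 required (10 ≥ 10). Satisfied.
Quorum: 16 present, but the 2 interested managers do not count, leaving 14. Quorum is 14. Satisfied.
Vote: the indemnification of a former officer requires two-thirds of the disinterested managers present (16 − 2 = 14). 2/3 of 14 = 9.33, rounded up to 10, so 10 affirmative votes are needed; 9 voted in favor. Not satisfied.

Invalid — vote requirement not satisfied.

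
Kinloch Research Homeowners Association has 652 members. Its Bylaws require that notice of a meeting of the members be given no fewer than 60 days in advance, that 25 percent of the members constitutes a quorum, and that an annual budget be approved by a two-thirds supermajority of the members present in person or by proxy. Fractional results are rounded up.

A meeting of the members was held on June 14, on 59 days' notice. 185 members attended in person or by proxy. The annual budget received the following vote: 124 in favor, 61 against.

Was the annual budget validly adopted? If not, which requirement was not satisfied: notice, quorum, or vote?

Invalid — notice requirement not satisfied.

Notice: 59 days given; 60 required. Not satisfied.
Quorum: 25% of 652 = 163; 185 present. Satisfied.
Vote: requires two-thirds of those present (185); 2/3 of 185 = 123.33, rounded up to 124, so 124 needed; 124 in favor. Satisfied.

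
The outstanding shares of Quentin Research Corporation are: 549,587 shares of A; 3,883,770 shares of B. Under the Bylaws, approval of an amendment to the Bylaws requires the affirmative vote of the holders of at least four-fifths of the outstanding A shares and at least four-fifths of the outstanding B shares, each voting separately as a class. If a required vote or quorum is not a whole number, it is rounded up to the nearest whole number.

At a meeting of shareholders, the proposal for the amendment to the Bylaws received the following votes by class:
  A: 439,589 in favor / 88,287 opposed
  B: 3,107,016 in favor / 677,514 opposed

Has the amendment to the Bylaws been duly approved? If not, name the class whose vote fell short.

Not approved — the A shares did not give the required vote.

A: 4/5 of 549587 = 439669.60, rounded up to 439670; 439,670 required, 439,589 in favor — not approved.
B: 4/5 of 3883770 = 3107016; 3,107,016 required, 3,107,016 in favor — approved.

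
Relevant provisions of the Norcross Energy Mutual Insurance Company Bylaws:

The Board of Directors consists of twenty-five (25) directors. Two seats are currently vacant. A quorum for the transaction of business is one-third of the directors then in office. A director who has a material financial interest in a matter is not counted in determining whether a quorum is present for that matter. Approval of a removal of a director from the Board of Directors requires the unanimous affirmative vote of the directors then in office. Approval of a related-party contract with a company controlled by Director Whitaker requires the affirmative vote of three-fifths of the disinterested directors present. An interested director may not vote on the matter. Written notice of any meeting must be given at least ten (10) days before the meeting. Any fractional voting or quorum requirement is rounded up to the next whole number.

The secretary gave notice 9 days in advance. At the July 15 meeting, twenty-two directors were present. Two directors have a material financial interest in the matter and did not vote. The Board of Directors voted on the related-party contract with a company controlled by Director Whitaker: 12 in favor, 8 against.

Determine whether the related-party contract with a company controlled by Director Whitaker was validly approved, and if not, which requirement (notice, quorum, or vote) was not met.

Notice: 9 days given; 10 required (9 < 10). Not satisfied.
Quorum: 22 present, but the 2 interested directors do not count, leaving 20. Quorum is 8. Satisfied.
Vote: the related-party contract with a company controlled by Director Whitaker requires three-fifths of the disinterested directors present (22 − 2 = 20). 3/5 of 20 = 12, so 12 affirmative votes are needed; 12 voted in favor. Satisfied.

Invalid — notice requirement not satisfied.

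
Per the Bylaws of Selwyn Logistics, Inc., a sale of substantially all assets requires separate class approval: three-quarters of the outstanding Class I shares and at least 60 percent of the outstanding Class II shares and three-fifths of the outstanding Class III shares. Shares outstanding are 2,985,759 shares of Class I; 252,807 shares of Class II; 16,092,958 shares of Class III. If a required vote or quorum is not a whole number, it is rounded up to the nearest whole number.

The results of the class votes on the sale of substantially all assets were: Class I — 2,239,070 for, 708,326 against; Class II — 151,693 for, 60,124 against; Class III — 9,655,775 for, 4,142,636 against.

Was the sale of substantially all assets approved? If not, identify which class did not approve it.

Class I: 3/4 of 2985759 = 2239319.25, rounded up to 2239320; 2,239,320 required, 2,239,070 in favor — not approved.
Class II: 3/5 of 252807 = 151684.20, rounded up to 151685; 151,685 required, 151,693 in favor — approved.
Class III: 3/5 of 16092958 = 9655774.80, rounded up to 9655775; 9,655,775 required, 9,655,775 in favor — approved.

Not approved — the Class I shares did not give the required vote.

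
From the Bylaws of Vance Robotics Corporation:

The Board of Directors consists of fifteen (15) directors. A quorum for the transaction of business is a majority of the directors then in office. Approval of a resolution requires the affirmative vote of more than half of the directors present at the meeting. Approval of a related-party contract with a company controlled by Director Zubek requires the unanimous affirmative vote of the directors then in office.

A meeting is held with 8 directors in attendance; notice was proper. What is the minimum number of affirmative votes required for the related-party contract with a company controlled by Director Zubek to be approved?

15

The related-party contract with a company controlled by Director Zubek requires the unanimous vote of the directors then in office (15).
Unanimous means all 15.
(Only 8 can vote, so the related-party contract with a company controlled by Director Zubek cannot pass at this meeting, but the required vote is still 15.)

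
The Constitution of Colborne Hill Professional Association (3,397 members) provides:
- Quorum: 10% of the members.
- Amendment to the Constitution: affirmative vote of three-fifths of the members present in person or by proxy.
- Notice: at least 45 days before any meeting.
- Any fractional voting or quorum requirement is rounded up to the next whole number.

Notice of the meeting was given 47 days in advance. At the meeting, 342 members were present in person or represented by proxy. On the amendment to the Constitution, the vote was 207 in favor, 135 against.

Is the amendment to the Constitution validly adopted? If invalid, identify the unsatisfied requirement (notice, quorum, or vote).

Notice: 47 days given; 45 required. Satisfied.
Quorum: 10% of 3,397 = 339.70, rounded up to 340; 342 present. Satisfied.
Vote: requires three-fifths of those present (342); 3/5 of 342 = 205.20, rounded up to 206, so 206 needed; 207 in favor. Satisfied.

Valid — all requirements satisfied.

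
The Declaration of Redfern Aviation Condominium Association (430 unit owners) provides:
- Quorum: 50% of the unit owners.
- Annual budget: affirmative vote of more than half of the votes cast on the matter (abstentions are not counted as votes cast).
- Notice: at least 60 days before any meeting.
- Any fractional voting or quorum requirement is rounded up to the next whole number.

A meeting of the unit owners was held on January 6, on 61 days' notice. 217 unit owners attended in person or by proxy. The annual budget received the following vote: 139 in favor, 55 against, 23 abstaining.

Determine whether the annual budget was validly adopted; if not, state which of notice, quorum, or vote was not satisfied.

Notice: 61 days given; 60 required. Satisfied.
Quorum: 50% of 430 = 215; 217 present. Satisfied.
Vote: requires a majority of the votes cast (217 − 23 abstaining = 194); a majority of 194 is 98, so 98 needed; 139 in favor. Satisfied.

Valid — all requirements satisfied.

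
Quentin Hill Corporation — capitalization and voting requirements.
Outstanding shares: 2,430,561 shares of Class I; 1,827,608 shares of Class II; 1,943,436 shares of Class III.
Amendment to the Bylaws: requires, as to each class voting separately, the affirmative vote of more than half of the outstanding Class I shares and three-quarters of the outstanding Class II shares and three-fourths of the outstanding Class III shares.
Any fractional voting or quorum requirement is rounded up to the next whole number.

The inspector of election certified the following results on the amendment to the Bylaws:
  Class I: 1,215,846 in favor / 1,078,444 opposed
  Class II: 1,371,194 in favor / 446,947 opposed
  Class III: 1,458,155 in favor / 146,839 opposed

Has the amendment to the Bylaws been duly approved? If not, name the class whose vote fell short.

Approved — every class gave the required vote.

Class I: a majority of 2430561 is 1215281; 1,215,281 required, 1,215,846 in favor — approved.
Class II: 3/4 of 1827608 = 1370706; 1,370,706 required, 1,371,194 in favor — approved.
Class III: 3/4 of 1943436 = 1457577; 1,457,577 required, 1,458,155 in favor — approved.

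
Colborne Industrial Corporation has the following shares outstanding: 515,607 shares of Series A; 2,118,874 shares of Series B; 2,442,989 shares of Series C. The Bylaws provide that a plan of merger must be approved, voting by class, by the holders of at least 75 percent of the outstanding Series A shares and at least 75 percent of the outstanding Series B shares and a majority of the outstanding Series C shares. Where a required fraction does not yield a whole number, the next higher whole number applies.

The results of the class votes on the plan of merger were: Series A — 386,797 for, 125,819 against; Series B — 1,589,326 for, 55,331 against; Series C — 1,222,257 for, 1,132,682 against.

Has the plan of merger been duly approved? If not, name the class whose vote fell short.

Approved — every class gave the required vote.

Series A: 3/4 of 515607 = 386705.25, rounded up to 386706; 386,706 required, 386,797 in favor — approved.
Series B: 3/4 of 2118874 = 1589155.50, rounded up to 1589156; 1,589,156 required, 1,589,326 in favor — approved.
Series C: a majority of 2442989 is 1221495; 1,221,495 required, 1,222,257 in favor — approved.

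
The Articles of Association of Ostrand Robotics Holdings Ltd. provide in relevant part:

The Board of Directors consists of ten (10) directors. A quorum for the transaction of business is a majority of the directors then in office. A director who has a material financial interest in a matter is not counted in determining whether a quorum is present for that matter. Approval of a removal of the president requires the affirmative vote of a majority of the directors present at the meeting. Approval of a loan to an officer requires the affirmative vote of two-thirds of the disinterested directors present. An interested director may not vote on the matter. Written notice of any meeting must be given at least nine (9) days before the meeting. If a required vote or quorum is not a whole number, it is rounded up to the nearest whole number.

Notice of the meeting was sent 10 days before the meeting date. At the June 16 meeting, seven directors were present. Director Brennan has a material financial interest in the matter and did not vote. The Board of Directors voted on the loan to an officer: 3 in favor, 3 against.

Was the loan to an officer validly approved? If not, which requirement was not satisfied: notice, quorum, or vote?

Notice: 10 days given; 9 required (10 ≥ 9). Satisfied.
Quorum: 7 present, but the 1 interested director does not count, leaving 6. Quorum is 6. Satisfied.
Vote: the loan to an officer requires two-thirds of the disinterested directors present (7 − 1 = 6). 2/3 of 6 = 4, so 4 affirmative votes are needed; 3 voted in favor. Not satisfied.

Invalid — vote requirement not satisfied.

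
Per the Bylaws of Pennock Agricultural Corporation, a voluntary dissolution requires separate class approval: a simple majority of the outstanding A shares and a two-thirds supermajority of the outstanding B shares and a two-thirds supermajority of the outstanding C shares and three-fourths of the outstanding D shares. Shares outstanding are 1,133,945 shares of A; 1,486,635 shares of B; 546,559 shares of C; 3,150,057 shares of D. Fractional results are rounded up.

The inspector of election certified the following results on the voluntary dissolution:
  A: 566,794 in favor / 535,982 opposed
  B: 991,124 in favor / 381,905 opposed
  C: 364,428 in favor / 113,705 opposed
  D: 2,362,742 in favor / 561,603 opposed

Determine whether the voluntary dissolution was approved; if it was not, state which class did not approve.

A: a majority of 1133945 is 566973; 566,973 required, 566,794 in favor — not approved.
B: 2/3 of 1486635 = 991090; 991,090 required, 991,124 in favor — approved.
C: 2/3 of 546559 = 364372.67, rounded up to 364373; 364,373 required, 364,428 in favor — approved.
D: 3/4 of 3150057 = 2362542.75, rounded up to 2362543; 2,362,543 required, 2,362,742 in favor — approved.

Not approved — the A shares did not give the required vote.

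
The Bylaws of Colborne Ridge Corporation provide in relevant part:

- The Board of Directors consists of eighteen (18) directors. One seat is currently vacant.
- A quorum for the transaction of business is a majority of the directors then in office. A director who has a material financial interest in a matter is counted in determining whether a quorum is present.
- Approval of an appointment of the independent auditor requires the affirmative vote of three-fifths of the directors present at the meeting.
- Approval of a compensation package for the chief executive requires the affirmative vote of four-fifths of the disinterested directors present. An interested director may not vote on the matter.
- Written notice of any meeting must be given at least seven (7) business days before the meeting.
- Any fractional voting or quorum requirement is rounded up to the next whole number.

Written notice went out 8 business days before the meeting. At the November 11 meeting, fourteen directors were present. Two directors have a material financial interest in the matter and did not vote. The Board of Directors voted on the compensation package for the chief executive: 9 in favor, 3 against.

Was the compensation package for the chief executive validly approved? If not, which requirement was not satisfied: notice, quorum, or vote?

Invalid — vote requirement not satisfied.

Notice: 8 business days given; 7 required (8 ≥ 7). Satisfied.
Quorum: 14 present (interested directors count toward quorum); quorum is 9. Satisfied.
Vote: the compensation package for the chief executive requires four-fifths of the disinterested directors present (14 − 2 = 12). 4/5 of 12 = 9.60, rounded up to 10, so 10 affirmative votes are needed; 9 voted in favor. Not satisfied.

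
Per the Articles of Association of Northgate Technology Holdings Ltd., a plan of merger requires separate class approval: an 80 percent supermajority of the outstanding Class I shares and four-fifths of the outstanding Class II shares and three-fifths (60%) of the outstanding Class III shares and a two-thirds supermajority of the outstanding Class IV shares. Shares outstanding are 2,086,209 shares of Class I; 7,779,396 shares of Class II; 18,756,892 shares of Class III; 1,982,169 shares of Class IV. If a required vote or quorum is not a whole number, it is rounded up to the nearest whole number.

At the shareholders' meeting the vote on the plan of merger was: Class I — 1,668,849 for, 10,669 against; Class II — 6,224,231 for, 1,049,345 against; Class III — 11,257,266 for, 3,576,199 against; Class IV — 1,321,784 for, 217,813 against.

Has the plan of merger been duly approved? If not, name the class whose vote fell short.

Class I: 4/5 of 2086209 = 1668967.20, rounded up to 1668968; 1,668,968 required, 1,668,849 in favor — not approved.
Class II: 4/5 of 7779396 = 6223516.80, rounded up to 6223517; 6,223,517 required, 6,224,231 in favor — approved.
Class III: 3/5 of 18756892 = 11254135.20, rounded up to 11254136; 11,254,136 required, 11,257,266 in favor — approved.
Class IV: 2/3 of 1982169 = 1321446; 1,321,446 required, 1,321,784 in favor — approved.

Not approved — the Class I shares did not give the required vote.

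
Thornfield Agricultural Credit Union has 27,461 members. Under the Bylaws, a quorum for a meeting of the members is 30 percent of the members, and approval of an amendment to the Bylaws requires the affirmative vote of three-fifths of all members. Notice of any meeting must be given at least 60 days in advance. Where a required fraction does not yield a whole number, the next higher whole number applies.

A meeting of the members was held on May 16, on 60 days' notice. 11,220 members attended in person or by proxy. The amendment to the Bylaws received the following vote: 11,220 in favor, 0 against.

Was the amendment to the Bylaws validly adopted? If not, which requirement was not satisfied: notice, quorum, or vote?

Notice: 60 days given; 60 required. Satisfied.
Quorum: 30% of 27,461 = 8,238.30, rounded up to 8,239; 11,220 present. Satisfied.
Vote: requires three-fifths of all members (27,461); 3/5 of 27461 = 16476.60, rounded up to 16477, so 16,477 needed; 11,220 in favor. Not satisfied.

Invalid — vote requirement not satisfied.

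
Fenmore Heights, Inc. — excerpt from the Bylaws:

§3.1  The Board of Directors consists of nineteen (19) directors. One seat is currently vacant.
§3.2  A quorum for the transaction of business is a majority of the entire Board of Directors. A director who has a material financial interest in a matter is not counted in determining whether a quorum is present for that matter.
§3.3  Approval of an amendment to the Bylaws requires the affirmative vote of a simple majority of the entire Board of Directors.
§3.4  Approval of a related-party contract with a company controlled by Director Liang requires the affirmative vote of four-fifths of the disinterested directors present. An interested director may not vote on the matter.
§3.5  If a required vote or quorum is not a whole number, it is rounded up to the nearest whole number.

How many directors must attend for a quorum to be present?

10

A majority of 19 is 10.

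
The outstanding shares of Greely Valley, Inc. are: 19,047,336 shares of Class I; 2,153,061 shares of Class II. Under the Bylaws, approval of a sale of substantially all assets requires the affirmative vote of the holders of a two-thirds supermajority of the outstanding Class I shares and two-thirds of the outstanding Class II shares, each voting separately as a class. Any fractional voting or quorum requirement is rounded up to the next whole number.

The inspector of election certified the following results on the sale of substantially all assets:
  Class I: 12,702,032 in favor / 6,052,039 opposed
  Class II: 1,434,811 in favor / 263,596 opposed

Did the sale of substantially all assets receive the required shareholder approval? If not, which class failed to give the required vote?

Class I: 2/3 of 19047336 = 12698224; 12,698,224 required, 12,702,032 in favor — approved.
Class II: 2/3 of 2153061 = 1435374; 1,435,374 required, 1,434,811 in favor — not approved.

Not approved — the Class II shares did not give the required vote.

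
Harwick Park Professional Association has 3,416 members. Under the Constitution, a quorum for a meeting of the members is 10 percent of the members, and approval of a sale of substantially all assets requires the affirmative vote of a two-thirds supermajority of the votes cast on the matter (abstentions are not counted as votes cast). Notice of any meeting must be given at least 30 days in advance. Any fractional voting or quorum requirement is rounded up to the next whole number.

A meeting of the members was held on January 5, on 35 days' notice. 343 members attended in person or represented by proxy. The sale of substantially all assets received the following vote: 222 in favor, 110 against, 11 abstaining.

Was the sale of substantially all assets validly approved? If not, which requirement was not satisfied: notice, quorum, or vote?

Valid — all requirements satisfied.

Notice: 35 days given; 30 required. Satisfied.
Quorum: 10% of 3,416 = 341.60, rounded up to 342; 343 present. Satisfied.
Vote: requires two-thirds of the votes cast (343 − 11 abstaining = 332); 2/3 of 332 = 221.33, rounded up to 222, so 222 needed; 222 in favor. Satisfied.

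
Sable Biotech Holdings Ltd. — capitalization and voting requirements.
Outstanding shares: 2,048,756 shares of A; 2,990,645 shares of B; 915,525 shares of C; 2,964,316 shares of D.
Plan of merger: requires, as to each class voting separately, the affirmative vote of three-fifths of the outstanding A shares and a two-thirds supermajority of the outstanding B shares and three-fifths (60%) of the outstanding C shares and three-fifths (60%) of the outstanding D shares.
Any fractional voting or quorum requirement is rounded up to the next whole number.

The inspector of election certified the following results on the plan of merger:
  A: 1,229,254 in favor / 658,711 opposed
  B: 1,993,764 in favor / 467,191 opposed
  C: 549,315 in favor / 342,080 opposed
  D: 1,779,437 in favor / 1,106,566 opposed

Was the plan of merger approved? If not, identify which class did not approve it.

Approved — every class gave the required vote.

A: 3/5 of 2048756 = 1229253.60, rounded up to 1229254; 1,229,254 required, 1,229,254 in favor — approved.
B: 2/3 of 2990645 = 1993763.33, rounded up to 1993764; 1,993,764 required, 1,993,764 in favor — approved.
C: 3/5 of 915525 = 549315; 549,315 required, 549,315 in favor — approved.
D: 3/5 of 2964316 = 1778589.60, rounded up to 1778590; 1,778,590 required, 1,779,437 in favor — approved.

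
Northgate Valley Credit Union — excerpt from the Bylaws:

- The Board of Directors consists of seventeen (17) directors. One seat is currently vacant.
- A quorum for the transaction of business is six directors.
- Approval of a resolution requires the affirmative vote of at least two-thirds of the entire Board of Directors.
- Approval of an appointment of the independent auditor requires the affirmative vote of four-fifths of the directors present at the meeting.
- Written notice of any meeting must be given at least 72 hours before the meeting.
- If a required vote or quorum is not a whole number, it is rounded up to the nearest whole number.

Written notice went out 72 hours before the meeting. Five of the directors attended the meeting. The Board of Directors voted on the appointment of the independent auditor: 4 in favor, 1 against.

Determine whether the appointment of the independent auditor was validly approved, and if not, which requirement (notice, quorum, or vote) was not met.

Invalid — quorum requirement not satisfied.

Notice: 72 hours given; 72 required (72 ≥ 72). Satisfied.
Quorum: 5 present; quorum is 6. Not satisfied.
Vote: the appointment of the independent auditor requires four-fifths of the directors present (5). 4/5 of 5 = 4, so 4 affirmative votes are needed; 4 voted in favor. Satisfied. (Moot — without a quorum no business can be validly transacted.)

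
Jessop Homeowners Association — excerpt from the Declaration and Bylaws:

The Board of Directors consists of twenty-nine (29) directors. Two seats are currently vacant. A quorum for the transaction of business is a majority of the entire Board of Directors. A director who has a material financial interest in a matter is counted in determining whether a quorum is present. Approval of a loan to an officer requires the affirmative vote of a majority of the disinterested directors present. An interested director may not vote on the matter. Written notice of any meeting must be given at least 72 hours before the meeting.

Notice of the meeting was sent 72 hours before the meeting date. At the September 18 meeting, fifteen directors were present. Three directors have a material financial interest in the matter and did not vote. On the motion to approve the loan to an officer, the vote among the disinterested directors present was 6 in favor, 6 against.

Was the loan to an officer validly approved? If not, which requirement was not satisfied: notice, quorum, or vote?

Notice: 72 hours given; 72 required (72 ≥ 72). Satisfied.
Quorum: 15 present (interested directors count toward quorum); quorum is 15. Satisfied.
Vote: the loan to an officer requires a majority of the disinterested directors present (15 − 3 = 12). A majority of 12 is 7, so 7 affirmative votes are needed; 6 voted in favor. Not satisfied.

Invalid — vote requirement not satisfied.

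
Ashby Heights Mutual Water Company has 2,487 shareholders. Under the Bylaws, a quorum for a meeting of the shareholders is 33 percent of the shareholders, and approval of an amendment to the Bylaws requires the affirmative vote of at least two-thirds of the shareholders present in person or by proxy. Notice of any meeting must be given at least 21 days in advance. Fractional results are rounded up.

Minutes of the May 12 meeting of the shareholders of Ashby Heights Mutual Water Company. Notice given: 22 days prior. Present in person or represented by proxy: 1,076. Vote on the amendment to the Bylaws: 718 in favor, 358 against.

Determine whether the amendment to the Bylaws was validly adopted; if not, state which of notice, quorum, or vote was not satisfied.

Notice: 22 days given; 21 required. Satisfied.
Quorum: 33% of 2,487 = 820.71, rounded up to 821; 1,076 present. Satisfied.
Vote: requires two-thirds of those present (1,076); 2/3 of 1076 = 717.33, rounded up to 718, so 718 needed; 718 in favor. Satisfied.

Valid — all requirements satisfied.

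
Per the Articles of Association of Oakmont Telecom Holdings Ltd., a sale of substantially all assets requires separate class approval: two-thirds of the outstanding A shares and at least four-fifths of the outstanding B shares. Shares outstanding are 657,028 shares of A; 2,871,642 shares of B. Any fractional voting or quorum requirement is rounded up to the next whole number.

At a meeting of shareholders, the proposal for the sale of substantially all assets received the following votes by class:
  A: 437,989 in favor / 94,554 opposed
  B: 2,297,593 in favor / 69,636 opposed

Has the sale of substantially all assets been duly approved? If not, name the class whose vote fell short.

A: 2/3 of 657028 = 438018.67, rounded up to 438019; 438,019 required, 437,989 in favor — not approved.
B: 4/5 of 2871642 = 2297313.60, rounded up to 2297314; 2,297,314 required, 2,297,593 in favor — approved.

Not approved — the A shares did not give the required vote.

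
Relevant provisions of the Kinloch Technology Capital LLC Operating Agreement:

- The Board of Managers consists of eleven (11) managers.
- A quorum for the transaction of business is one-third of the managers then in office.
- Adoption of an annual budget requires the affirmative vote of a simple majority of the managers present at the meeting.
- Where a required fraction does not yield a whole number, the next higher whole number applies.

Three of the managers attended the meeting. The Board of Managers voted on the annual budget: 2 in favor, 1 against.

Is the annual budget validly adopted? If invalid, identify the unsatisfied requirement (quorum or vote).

Invalid — quorum requirement not satisfied.

Quorum: 3 present; quorum is 4. Not satisfied.
Vote: the annual budget requires a majority of the managers present (3). A majority of 3 is 2, so 2 affirmative votes are needed; 2 voted in favor. Satisfied. (Moot — without a quorum no business can be validly transacted.)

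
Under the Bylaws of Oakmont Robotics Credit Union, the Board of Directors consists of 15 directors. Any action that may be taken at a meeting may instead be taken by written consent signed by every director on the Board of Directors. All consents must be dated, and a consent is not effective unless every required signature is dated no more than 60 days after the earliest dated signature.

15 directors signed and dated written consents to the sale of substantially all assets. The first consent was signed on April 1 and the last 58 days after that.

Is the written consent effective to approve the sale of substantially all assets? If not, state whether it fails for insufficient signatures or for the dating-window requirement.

Effective — both the signature and dating-window requirements are satisfied.

Signatures required: the unanimous vote of 15 — unanimous means all 15, so 15 needed; 15 signed. Sufficient.
Dating window: the latest signature is 58 days after the earliest; the limit is 60 days. Within the window.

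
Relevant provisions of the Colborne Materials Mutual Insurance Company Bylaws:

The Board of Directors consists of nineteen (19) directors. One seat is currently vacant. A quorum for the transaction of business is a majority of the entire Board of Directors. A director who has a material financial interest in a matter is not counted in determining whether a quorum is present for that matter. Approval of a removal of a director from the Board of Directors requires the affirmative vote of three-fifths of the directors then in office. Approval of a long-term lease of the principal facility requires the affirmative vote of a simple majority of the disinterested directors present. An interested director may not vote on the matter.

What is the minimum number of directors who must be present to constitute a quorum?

A majority of 19 is 10.

10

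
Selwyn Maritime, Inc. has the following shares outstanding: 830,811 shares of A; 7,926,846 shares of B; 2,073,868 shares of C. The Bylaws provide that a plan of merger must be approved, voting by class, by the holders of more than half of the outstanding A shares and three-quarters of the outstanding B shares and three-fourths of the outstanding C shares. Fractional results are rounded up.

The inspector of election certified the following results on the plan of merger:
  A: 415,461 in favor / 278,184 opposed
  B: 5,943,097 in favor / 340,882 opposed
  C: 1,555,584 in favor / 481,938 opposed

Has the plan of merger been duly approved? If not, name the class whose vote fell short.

Not approved — the B shares did not give the required vote.

A: a majority of 830811 is 415406; 415,406 required, 415,461 in favor — approved.
B: 3/4 of 7926846 = 5945134.50, rounded up to 5945135; 5,945,135 required, 5,943,097 in favor — not approved.
C: 3/4 of 2073868 = 1555401; 1,555,401 required, 1,555,584 in favor — approved.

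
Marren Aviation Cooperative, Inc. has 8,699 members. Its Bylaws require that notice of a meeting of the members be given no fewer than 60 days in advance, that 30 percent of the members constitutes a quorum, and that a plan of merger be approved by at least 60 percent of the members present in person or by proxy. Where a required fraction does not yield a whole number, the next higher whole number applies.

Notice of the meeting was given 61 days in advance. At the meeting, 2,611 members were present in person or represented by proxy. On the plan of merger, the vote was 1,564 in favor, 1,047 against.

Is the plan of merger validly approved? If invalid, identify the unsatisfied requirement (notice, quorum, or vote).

Invalid — vote requirement not satisfied.

Notice: 61 days given; 60 required. Satisfied.
Quorum: 30% of 8,699 = 2,609.70, rounded up to 2,610; 2,611 present. Satisfied.
Vote: requires three-fifths of those present (2,611); 3/5 of 2611 = 1566.60, rounded up to 1567, so 1,567 needed; 1,564 in favor. Not satisfied.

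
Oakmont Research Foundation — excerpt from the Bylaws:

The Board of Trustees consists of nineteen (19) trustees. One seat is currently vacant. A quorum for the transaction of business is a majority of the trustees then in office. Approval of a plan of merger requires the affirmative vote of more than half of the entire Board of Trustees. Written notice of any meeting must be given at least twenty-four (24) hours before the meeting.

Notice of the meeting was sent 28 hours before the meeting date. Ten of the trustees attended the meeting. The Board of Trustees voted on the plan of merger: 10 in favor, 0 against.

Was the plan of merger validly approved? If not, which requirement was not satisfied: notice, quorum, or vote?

Notice: 28 hours given; 24 required (28 ≥ 24). Satisfied.
Quorum: 10 present; quorum is 10. Satisfied.
Vote: the plan of merger requires a majority of the entire Board of Trustees (19). A majority of 19 is 10, so 10 affirmative votes are needed; 10 voted in favor. Satisfied.

Valid — all requirements satisfied.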